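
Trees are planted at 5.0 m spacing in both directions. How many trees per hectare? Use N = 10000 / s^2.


N = 10000 / 5.0^2 = 10000 / 25 = 400.000 ≈ 400 trees/ha

400 trees/ha


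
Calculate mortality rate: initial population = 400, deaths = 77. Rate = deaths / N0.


Mortality rate = 77 / 400 = 0.1925

0.1925


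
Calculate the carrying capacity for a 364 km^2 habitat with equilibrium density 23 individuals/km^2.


K = 23 * 364 = 8372 individuals

8372 individuals


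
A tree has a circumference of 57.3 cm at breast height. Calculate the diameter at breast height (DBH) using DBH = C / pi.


DBH = C / pi = 57.3 / 3.141593 = 18.2392 ≈ 18.24 cm

18.24 cm


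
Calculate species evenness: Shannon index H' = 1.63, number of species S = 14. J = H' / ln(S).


ln(14) = 2.63906
J = H' / ln(S) = 1.63 / 2.63906 = 0.617644 ≈ 0.6176

0.6176


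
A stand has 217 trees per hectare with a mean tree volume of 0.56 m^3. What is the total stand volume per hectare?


V_stand = 217 * 0.56 = 121.52 ≈ 121.5 m^3/ha

121.5 m^3/ha


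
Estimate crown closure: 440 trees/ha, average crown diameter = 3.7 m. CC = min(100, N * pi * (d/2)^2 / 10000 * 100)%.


(d/2)^2 = (3.7/2)^2 = 1.85^2 = 3.4225
Crown area = 3.141593 * 3.4225 = 10.7521 m^2
N * area / 10000 * 100 = 440 * 10.7521 / 10000 * 100 = 47.3092
CC = min(100, 47.3092) = 47.3092 ≈ 47.3%

47.3%


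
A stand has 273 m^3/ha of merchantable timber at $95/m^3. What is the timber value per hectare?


Value = 273 * 95 = $25935/ha

$25935/ha


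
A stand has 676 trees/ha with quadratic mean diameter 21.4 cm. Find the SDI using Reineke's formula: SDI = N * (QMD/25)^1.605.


QMD/25 = 21.4/25 = 0.856
(0.856)^1.605 = exp(1.605 * ln(0.856)) = exp(1.605 * (-0.155485)) = exp(-0.249553) = 0.779149
SDI = 676 * 0.779149 = 526.705 ≈ 527

527


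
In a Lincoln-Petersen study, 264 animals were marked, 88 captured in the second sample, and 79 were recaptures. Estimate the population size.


N = M * C / R = 264 * 88 / 79 = 23232 / 79 = 294.08 ≈ 294

294 individuals


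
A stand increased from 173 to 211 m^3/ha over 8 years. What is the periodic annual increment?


PAI = (V2 - V1) / period = (211 - 173) / 8 = 38 / 8 = 4.75 m^3/ha/yr

4.75 m^3/ha/yr


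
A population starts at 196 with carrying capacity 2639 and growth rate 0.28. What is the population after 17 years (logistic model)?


(K - N0)/N0 = (2639 - 196)/196 = 2443/196 = 12.4643
r*t = 0.28 * 17 = 4.76; exp(-4.76) = 0.00856561
12.4643 * 0.00856561 = 0.106764
1 + 0.106764 = 1.10676
N = 2639 / 1.10676 = 2384.44 ≈ 2384

2384


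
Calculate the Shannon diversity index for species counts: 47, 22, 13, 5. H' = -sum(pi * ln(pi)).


Total N = 47 + 22 + 13 + 5 = 87
Per-species terms:
  p = 47/87 = 0.540230; ln(p) = -0.615760; p*ln(p) = 0.540230 * (-0.615760) = -0.332652
  p = 22/87 = 0.252874; ln(p) = -1.374864; p*ln(p) = 0.252874 * (-1.374864) = -0.347667
  p = 13/87 = 0.149425; ln(p) = -1.900961; p*ln(p) = 0.149425 * (-1.900961) = -0.284051
  p = 5/87 = 0.057471; ln(p) = -2.856475; p*ln(p) = 0.057471 * (-2.856475) = -0.164164
sum(p*ln(p)) = (-0.332652) + (-0.347667) + (-0.284051) + (-0.164164) = -1.128534
H' = -(-1.128534) = 1.128534 ≈ 1.1285

1.1285


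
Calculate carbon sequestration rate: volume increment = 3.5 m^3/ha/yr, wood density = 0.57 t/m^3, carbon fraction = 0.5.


C = 3.5 * 0.57 * 0.5 = 0.9975 ≈ 1.00 t C/ha/yr

1.00 t C/ha/yr


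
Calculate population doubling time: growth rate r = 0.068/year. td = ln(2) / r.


td = ln(2) / 0.068 = 0.693147 / 0.068 = 10.1933 ≈ 10.2 years

10.2 years


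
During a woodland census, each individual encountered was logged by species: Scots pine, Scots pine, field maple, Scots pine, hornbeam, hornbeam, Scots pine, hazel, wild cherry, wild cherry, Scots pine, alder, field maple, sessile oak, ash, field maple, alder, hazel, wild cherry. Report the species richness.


Total individuals logged = 19
Distinct species (count of individuals): Scots pine (5), field maple (3), hornbeam (2), hazel (2), wild cherry (3), alder (2), sessile oak (1), ash (1)
Species richness = number of distinct species = 8

8


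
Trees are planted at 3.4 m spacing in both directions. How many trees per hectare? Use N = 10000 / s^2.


N = 10000 / 3.4^2 = 10000 / 11.56 = 865.052 ≈ 865 trees/ha

865 trees/ha


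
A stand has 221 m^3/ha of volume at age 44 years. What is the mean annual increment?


MAI = 221 / 44 = 5.0227 ≈ 5.02 m^3/ha/yr

5.02 m^3/ha/yr


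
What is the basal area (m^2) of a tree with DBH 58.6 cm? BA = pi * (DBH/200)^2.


D/200 = 58.6/200 = 0.293 m
(D/200)^2 = 0.293^2 = 0.085849
BA = 3.141593 * 0.085849 = 0.269703 ≈ 0.2697 m^2

0.2697 m^2


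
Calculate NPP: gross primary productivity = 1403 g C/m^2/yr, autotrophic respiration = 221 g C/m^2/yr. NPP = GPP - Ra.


NPP = GPP - Ra = 1403 - 221 = 1182 g C/m^2/yr

1182 g C/m^2/yr


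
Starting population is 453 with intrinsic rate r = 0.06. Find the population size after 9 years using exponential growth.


r*t = 0.06 * 9 = 0.54
exp(0.54) = 1.71601
N = 453 * 1.71601 = 777.353 ≈ 777

777


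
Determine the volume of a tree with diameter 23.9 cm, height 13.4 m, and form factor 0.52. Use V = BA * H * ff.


(D/200)^2 = (23.9/200)^2 = 0.1195^2 = 0.01428025
BA = 3.141593 * 0.01428025 = 0.0448627 m^2
V = 0.0448627 * 13.4 * 0.52 = 0.312603 ≈ 0.313 m^3

0.313 m^3


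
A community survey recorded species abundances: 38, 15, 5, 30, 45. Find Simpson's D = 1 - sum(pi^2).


Total N = 38 + 15 + 5 + 30 + 45 = 133
Per-species terms:
  p = 38/133 = 0.285714; p^2 = 0.285714^2 = 0.081632
  p = 15/133 = 0.112782; p^2 = 0.112782^2 = 0.012720
  p = 5/133 = 0.037594; p^2 = 0.037594^2 = 0.001413
  p = 30/133 = 0.225564; p^2 = 0.225564^2 = 0.050879
  p = 45/133 = 0.338346; p^2 = 0.338346^2 = 0.114478
sum(p^2) = 0.081632 + 0.012720 + 0.001413 + 0.050879 + 0.114478 = 0.261122
D = 1 - 0.261122 = 0.738878 ≈ 0.7389

0.7389


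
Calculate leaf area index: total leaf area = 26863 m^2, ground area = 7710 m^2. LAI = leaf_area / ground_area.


LAI = 26863 / 7710 = 3.4842 ≈ 3.48

3.48


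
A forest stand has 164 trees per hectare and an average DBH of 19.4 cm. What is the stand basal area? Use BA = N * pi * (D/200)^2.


(D/200)^2 = (19.4/200)^2 = 0.097^2 = 0.009409
Individual BA = 3.141593 * 0.009409 = 0.0295592 m^2
Stand BA = 164 * 0.0295592 = 4.84771 ≈ 4.85 m^2/ha

4.85 m^2/ha


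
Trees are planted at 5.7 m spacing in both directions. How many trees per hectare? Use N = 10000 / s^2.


N = 10000 / 5.7^2 = 10000 / 32.49 = 307.787 ≈ 308 trees/ha

308 trees/ha


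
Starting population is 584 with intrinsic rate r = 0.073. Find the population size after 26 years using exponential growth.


r*t = 0.073 * 26 = 1.898
exp(1.898) = 6.67254
N = 584 * 6.67254 = 3896.76 ≈ 3897

3897


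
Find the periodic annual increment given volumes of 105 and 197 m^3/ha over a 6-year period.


PAI = (V2 - V1) / period = (197 - 105) / 6 = 92 / 6 = 15.3333 ≈ 15.33 m^3/ha/yr

15.33 m^3/ha/yr


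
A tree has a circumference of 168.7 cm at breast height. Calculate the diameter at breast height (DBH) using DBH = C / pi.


DBH = C / pi = 168.7 / 3.141593 = 53.6989 ≈ 53.70 cm

53.70 cm


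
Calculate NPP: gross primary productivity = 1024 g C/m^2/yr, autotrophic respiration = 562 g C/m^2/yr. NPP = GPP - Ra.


NPP = GPP - Ra = 1024 - 562 = 462 g C/m^2/yr

462 g C/m^2/yr


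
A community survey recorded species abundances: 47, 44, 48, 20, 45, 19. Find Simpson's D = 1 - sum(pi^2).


Total N = 47 + 44 + 48 + 20 + 45 + 19 = 223
Per-species terms:
  p = 47/223 = 0.210762; p^2 = 0.210762^2 = 0.044421
  p = 44/223 = 0.197309; p^2 = 0.197309^2 = 0.038931
  p = 48/223 = 0.215247; p^2 = 0.215247^2 = 0.046331
  p = 20/223 = 0.089686; p^2 = 0.089686^2 = 0.008044
  p = 45/223 = 0.201794; p^2 = 0.201794^2 = 0.040721
  p = 19/223 = 0.085202; p^2 = 0.085202^2 = 0.007259
sum(p^2) = 0.044421 + 0.038931 + 0.046331 + 0.008044 + 0.040721 + 0.007259 = 0.185707
D = 1 - 0.185707 = 0.814293 ≈ 0.8143

0.8143


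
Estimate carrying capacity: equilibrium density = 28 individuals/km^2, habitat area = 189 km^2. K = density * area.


K = 28 * 189 = 5292 individuals

5292 individuals


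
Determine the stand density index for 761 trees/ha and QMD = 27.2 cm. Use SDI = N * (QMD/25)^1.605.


QMD/25 = 27.2/25 = 1.088
(1.088)^1.605 = exp(1.605 * ln(1.088)) = exp(1.605 * 0.0843411) = exp(0.135367) = 1.14496
SDI = 761 * 1.14496 = 871.315 ≈ 871

871


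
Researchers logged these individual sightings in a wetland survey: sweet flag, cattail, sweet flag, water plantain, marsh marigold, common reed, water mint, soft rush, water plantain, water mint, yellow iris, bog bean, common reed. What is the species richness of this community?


Total individuals logged = 13
Distinct species (count of individuals): sweet flag (2), cattail (1), water plantain (2), marsh marigold (1), common reed (2), water mint (2), soft rush (1), yellow iris (1), bog bean (1)
Species richness = number of distinct species = 9

9


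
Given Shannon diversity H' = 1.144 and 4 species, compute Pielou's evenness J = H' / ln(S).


ln(4) = 1.38629
J = H' / ln(S) = 1.144 / 1.38629 = 0.825224 ≈ 0.8252

0.8252


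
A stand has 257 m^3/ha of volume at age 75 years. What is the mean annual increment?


MAI = 257 / 75 = 3.4267 ≈ 3.43 m^3/ha/yr

3.43 m^3/ha/yr


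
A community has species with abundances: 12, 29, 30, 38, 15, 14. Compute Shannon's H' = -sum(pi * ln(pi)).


Total N = 12 + 29 + 30 + 38 + 15 + 14 = 138
Per-species terms:
  p = 12/138 = 0.086957; ln(p) = -2.442342; p*ln(p) = 0.086957 * (-2.442342) = -0.212379
  p = 29/138 = 0.210145; ln(p) = -1.559958; p*ln(p) = 0.210145 * (-1.559958) = -0.327817
  p = 30/138 = 0.217391; ln(p) = -1.526058; p*ln(p) = 0.217391 * (-1.526058) = -0.331751
  p = 38/138 = 0.275362; ln(p) = -1.289669; p*ln(p) = 0.275362 * (-1.289669) = -0.355126
  p = 15/138 = 0.108696; ln(p) = -2.219200; p*ln(p) = 0.108696 * (-2.219200) = -0.241218
  p = 14/138 = 0.101449; ln(p) = -2.288199; p*ln(p) = 0.101449 * (-2.288199) = -0.232136
sum(p*ln(p)) = (-0.212379) + (-0.327817) + (-0.331751) + (-0.355126) + (-0.241218) + (-0.232136) = -1.700427
H' = -(-1.700427) = 1.700427 ≈ 1.7004

1.7004


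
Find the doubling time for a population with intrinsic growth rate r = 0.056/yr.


td = ln(2) / 0.056 = 0.693147 / 0.056 = 12.3776 ≈ 12.4 years

12.4 years


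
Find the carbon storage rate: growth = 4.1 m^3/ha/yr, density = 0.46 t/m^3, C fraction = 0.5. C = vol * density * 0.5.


C = 4.1 * 0.46 * 0.5 = 0.943 ≈ 0.94 t C/ha/yr

0.94 t C/ha/yr


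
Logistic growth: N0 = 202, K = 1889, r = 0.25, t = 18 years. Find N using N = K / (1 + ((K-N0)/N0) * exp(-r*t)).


(K - N0)/N0 = (1889 - 202)/202 = 1687/202 = 8.35149
r*t = 0.25 * 18 = 4.5; exp(-4.5) = 0.0111090
8.35149 * 0.0111090 = 0.0927767
1 + 0.0927767 = 1.09278
N = 1889 / 1.09278 = 1728.62 ≈ 1729

1729


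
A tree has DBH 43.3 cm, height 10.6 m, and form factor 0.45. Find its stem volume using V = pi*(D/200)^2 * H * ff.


(D/200)^2 = (43.3/200)^2 = 0.2165^2 = 0.04687225
BA = 3.141593 * 0.04687225 = 0.147254 m^2
V = 0.147254 * 10.6 * 0.45 = 0.702402 ≈ 0.702 m^3

0.702 m^3


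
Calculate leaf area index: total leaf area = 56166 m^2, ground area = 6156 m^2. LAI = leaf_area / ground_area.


LAI = 56166 / 6156 = 9.1238 ≈ 9.12

9.12


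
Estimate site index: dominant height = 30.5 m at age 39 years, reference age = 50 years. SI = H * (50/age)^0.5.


50/39 = 1.28205
(1.28205)^0.5 = 1.13228
SI = 30.5 * 1.13228 = 34.5345 ≈ 34.5 m

34.5 m


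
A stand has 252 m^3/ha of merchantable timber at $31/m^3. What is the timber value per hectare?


Value = 252 * 31 = $7812/ha

$7812/ha


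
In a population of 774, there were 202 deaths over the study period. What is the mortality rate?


Mortality rate = 202 / 774 = 0.260982 ≈ 0.2610

0.2610


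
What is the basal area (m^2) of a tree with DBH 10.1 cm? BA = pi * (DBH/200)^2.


D/200 = 10.1/200 = 0.0505 m
(D/200)^2 = 0.0505^2 = 0.00255025
BA = 3.141593 * 0.00255025 = 0.00801185 ≈ 0.0080 m^2

0.0080 m^2


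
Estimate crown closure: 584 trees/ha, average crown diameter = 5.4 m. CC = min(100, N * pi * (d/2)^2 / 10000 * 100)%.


(d/2)^2 = (5.4/2)^2 = 2.7^2 = 7.29
Crown area = 3.141593 * 7.29 = 22.9022 m^2
N * area / 10000 * 100 = 584 * 22.9022 / 10000 * 100 = 133.749
CC = min(100, 133.749) = 100%

100%


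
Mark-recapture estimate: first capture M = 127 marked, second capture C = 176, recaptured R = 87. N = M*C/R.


N = M * C / R = 127 * 176 / 87 = 22352 / 87 = 256.92 ≈ 257

257 individuals


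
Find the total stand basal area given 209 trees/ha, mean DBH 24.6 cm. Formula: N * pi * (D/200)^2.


(D/200)^2 = (24.6/200)^2 = 0.123^2 = 0.015129
Individual BA = 3.141593 * 0.015129 = 0.0475292 m^2
Stand BA = 209 * 0.0475292 = 9.93360 ≈ 9.93 m^2/ha

9.93 m^2/ha


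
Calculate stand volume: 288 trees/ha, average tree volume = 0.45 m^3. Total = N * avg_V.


V_stand = 288 * 0.45 = 129.6 m^3/ha

129.6 m^3/ha


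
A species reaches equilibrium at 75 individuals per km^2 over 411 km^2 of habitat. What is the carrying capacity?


K = 75 * 411 = 30825 individuals

30825 individuals


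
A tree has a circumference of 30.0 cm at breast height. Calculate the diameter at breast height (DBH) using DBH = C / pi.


DBH = C / pi = 30.0 / 3.141593 = 9.54930 ≈ 9.55 cm

9.55 cm


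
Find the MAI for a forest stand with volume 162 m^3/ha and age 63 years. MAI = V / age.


MAI = 162 / 63 = 2.5714 ≈ 2.57 m^3/ha/yr

2.57 m^3/ha/yr


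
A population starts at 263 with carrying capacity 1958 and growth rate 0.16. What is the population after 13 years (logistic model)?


(K - N0)/N0 = (1958 - 263)/263 = 1695/263 = 6.44487
r*t = 0.16 * 13 = 2.08; exp(-2.08) = 0.124930
6.44487 * 0.124930 = 0.805158
1 + 0.805158 = 1.80516
N = 1958 / 1.80516 = 1084.67 ≈ 1085

1085


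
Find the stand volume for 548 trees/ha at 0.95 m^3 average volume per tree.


V_stand = 548 * 0.95 = 520.6 m^3/ha

520.6 m^3/ha


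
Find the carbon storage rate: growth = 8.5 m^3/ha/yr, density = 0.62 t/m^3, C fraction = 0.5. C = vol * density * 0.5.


C = 8.5 * 0.62 * 0.5 = 2.635 ≈ 2.64 t C/ha/yr

2.64 t C/ha/yr


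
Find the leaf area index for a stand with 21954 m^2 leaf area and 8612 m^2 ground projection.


LAI = 21954 / 8612 = 2.5492 ≈ 2.55

2.55


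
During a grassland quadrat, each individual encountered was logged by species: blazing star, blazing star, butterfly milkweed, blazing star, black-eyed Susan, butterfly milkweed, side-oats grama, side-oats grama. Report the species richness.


Total individuals logged = 8
Distinct species (count of individuals): blazing star (3), butterfly milkweed (2), black-eyed Susan (1), side-oats grama (2)
Species richness = number of distinct species = 4

4


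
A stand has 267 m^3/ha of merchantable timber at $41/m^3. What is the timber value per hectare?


Value = 267 * 41 = $10947/ha

$10947/ha


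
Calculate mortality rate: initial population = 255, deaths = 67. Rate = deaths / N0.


Mortality rate = 67 / 255 = 0.262745 ≈ 0.2627

0.2627


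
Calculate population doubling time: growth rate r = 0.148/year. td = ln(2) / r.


td = ln(2) / 0.148 = 0.693147 / 0.148 = 4.68343 ≈ 4.7 years

4.7 years


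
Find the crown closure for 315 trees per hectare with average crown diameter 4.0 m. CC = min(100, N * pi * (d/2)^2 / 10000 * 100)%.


(d/2)^2 = (4.0/2)^2 = 2^2 = 4
Crown area = 3.141593 * 4 = 12.5664 m^2
N * area / 10000 * 100 = 315 * 12.5664 / 10000 * 100 = 39.5842
CC = min(100, 39.5842) = 39.5842 ≈ 39.6%

39.6%


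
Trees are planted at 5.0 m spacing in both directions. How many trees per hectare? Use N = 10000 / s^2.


N = 10000 / 5.0^2 = 10000 / 25 = 400.000 ≈ 400 trees/ha

400 trees/ha


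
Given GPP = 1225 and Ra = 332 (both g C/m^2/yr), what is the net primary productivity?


NPP = GPP - Ra = 1225 - 332 = 893 g C/m^2/yr

893 g C/m^2/yr


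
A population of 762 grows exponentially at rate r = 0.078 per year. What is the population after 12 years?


r*t = 0.078 * 12 = 0.936
exp(0.936) = 2.54976
N = 762 * 2.54976 = 1942.92 ≈ 1943

1943


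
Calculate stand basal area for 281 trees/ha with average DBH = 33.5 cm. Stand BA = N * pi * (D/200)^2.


(D/200)^2 = (33.5/200)^2 = 0.1675^2 = 0.02805625
Individual BA = 3.141593 * 0.02805625 = 0.0881413 m^2
Stand BA = 281 * 0.0881413 = 24.7677 ≈ 24.77 m^2/ha

24.77 m^2/ha


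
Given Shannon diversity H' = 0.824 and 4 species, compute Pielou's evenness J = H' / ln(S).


ln(4) = 1.38629
J = H' / ln(S) = 0.824 / 1.38629 = 0.594392 ≈ 0.5944

0.5944


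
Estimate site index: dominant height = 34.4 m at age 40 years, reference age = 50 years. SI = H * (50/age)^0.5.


50/40 = 1.25000
(1.25000)^0.5 = 1.11803
SI = 34.4 * 1.11803 = 38.4602 ≈ 38.5 m

38.5 m


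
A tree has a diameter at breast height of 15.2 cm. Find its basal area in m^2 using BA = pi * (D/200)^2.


D/200 = 15.2/200 = 0.076 m
(D/200)^2 = 0.076^2 = 0.005776
BA = 3.141593 * 0.005776 = 0.0181458 ≈ 0.0181 m^2

0.0181 m^2


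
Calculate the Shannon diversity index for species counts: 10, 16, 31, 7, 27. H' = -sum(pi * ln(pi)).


Total N = 10 + 16 + 31 + 7 + 27 = 91
Per-species terms:
  p = 10/91 = 0.109890; ln(p) = -2.208275; p*ln(p) = 0.109890 * (-2.208275) = -0.242667
  p = 16/91 = 0.175824; ln(p) = -1.738272; p*ln(p) = 0.175824 * (-1.738272) = -0.305630
  p = 31/91 = 0.340659; ln(p) = -1.076873; p*ln(p) = 0.340659 * (-1.076873) = -0.366846
  p = 7/91 = 0.076923; ln(p) = -2.564950; p*ln(p) = 0.076923 * (-2.564950) = -0.197304
  p = 27/91 = 0.296703; ln(p) = -1.215024; p*ln(p) = 0.296703 * (-1.215024) = -0.360501
sum(p*ln(p)) = (-0.242667) + (-0.305630) + (-0.366846) + (-0.197304) + (-0.360501) = -1.472948
H' = -(-1.472948) = 1.472948 ≈ 1.4729

1.4729


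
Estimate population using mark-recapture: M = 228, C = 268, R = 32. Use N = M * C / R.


N = M * C / R = 228 * 268 / 32 = 61104 / 32 = 1909.50 ≈ 1910

1910 individuals


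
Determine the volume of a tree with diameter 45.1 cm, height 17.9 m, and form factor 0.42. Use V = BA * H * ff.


(D/200)^2 = (45.1/200)^2 = 0.2255^2 = 0.05085025
BA = 3.141593 * 0.05085025 = 0.159751 m^2
V = 0.159751 * 17.9 * 0.42 = 1.20101 ≈ 1.201 m^3

1.201 m^3


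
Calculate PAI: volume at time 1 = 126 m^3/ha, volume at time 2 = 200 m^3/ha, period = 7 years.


PAI = (V2 - V1) / period = (200 - 126) / 7 = 74 / 7 = 10.5714 ≈ 10.57 m^3/ha/yr

10.57 m^3/ha/yr


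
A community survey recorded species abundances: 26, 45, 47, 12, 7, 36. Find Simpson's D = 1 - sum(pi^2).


Total N = 26 + 45 + 47 + 12 + 7 + 36 = 173
Per-species terms:
  p = 26/173 = 0.150289; p^2 = 0.150289^2 = 0.022587
  p = 45/173 = 0.260116; p^2 = 0.260116^2 = 0.067660
  p = 47/173 = 0.271676; p^2 = 0.271676^2 = 0.073808
  p = 12/173 = 0.069364; p^2 = 0.069364^2 = 0.004811
  p = 7/173 = 0.040462; p^2 = 0.040462^2 = 0.001637
  p = 36/173 = 0.208092; p^2 = 0.208092^2 = 0.043302
sum(p^2) = 0.022587 + 0.067660 + 0.073808 + 0.004811 + 0.001637 + 0.043302 = 0.213805
D = 1 - 0.213805 = 0.786195 ≈ 0.7862

0.7862


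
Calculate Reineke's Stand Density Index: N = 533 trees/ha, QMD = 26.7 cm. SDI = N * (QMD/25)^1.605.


QMD/25 = 26.7/25 = 1.068
(1.068)^1.605 = exp(1.605 * ln(1.068)) = exp(1.605 * 0.0657877) = exp(0.105589) = 1.11137
SDI = 533 * 1.11137 = 592.360 ≈ 592

592


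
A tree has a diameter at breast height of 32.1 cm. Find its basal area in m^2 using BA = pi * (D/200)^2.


D/200 = 32.1/200 = 0.1605 m
(D/200)^2 = 0.1605^2 = 0.02576025
BA = 3.141593 * 0.02576025 = 0.0809282 ≈ 0.0809 m^2

0.0809 m^2


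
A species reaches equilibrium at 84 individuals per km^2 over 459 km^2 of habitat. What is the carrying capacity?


K = 84 * 459 = 38556 individuals

38556 individuals


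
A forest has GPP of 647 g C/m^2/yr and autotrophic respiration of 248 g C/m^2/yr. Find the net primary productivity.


NPP = GPP - Ra = 647 - 248 = 399 g C/m^2/yr

399 g C/m^2/yr


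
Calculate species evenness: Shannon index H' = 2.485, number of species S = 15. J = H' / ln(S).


ln(15) = 2.70805
J = H' / ln(S) = 2.485 / 2.70805 = 0.917634 ≈ 0.9176

0.9176


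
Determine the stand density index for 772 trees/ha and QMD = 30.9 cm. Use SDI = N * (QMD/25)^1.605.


QMD/25 = 30.9/25 = 1.236
(1.236)^1.605 = exp(1.605 * ln(1.236)) = exp(1.605 * 0.211880) = exp(0.340067) = 1.40504
SDI = 772 * 1.40504 = 1084.69 ≈ 1085

1085


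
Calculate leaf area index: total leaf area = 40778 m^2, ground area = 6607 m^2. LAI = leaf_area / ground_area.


LAI = 40778 / 6607 = 6.1719 ≈ 6.17

6.17


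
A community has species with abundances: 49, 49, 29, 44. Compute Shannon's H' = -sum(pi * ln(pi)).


Total N = 49 + 49 + 29 + 44 = 171
Per-species terms:
  p = 49/171 = 0.286550; ln(p) = -1.249842; p*ln(p) = 0.286550 * (-1.249842) = -0.358142
  p = 49/171 = 0.286550; ln(p) = -1.249842; p*ln(p) = 0.286550 * (-1.249842) = -0.358142
  p = 29/171 = 0.169591; ln(p) = -1.774366; p*ln(p) = 0.169591 * (-1.774366) = -0.300917
  p = 44/171 = 0.257310; ln(p) = -1.357474; p*ln(p) = 0.257310 * (-1.357474) = -0.349292
sum(p*ln(p)) = (-0.358142) + (-0.358142) + (-0.300917) + (-0.349292) = -1.366493
H' = -(-1.366493) = 1.366493 ≈ 1.3665

1.3665


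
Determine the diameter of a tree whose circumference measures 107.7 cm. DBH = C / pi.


DBH = C / pi = 107.7 / 3.141593 = 34.2820 ≈ 34.28 cm

34.28 cm


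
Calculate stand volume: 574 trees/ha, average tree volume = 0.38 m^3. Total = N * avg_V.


V_stand = 574 * 0.38 = 218.12 ≈ 218.1 m^3/ha

218.1 m^3/ha


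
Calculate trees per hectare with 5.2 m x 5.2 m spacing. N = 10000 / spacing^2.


N = 10000 / 5.2^2 = 10000 / 27.04 = 369.822 ≈ 370 trees/ha

370 trees/ha


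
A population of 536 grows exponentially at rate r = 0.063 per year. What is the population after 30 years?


r*t = 0.063 * 30 = 1.89
exp(1.89) = 6.61937
N = 536 * 6.61937 = 3547.98 ≈ 3548

3548


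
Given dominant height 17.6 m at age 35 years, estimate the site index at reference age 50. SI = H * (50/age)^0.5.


50/35 = 1.42857
(1.42857)^0.5 = 1.19523
SI = 17.6 * 1.19523 = 21.0360 ≈ 21.0 m

21.0 m


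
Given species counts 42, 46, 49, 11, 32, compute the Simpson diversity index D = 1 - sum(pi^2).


Total N = 42 + 46 + 49 + 11 + 32 = 180
Per-species terms:
  p = 42/180 = 0.233333; p^2 = 0.233333^2 = 0.054444
  p = 46/180 = 0.255556; p^2 = 0.255556^2 = 0.065309
  p = 49/180 = 0.272222; p^2 = 0.272222^2 = 0.074105
  p = 11/180 = 0.061111; p^2 = 0.061111^2 = 0.003735
  p = 32/180 = 0.177778; p^2 = 0.177778^2 = 0.031605
sum(p^2) = 0.054444 + 0.065309 + 0.074105 + 0.003735 + 0.031605 = 0.229198
D = 1 - 0.229198 = 0.770802 ≈ 0.7708

0.7708


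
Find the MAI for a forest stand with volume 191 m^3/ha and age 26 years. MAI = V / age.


MAI = 191 / 26 = 7.3462 ≈ 7.35 m^3/ha/yr

7.35 m^3/ha/yr


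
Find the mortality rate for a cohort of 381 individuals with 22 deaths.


Mortality rate = 22 / 381 = 0.057743 ≈ 0.0577

0.0577


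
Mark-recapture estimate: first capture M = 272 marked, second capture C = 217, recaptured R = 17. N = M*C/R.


N = M * C / R = 272 * 217 / 17 = 59024 / 17 = 3472

3472 individuals


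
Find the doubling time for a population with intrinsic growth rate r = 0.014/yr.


td = ln(2) / 0.014 = 0.693147 / 0.014 = 49.5105 ≈ 49.5 years

49.5 years


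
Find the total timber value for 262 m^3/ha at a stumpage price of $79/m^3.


Value = 262 * 79 = $20698/ha

$20698/ha


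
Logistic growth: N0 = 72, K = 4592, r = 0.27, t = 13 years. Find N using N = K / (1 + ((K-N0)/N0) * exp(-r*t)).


(K - N0)/N0 = (4592 - 72)/72 = 4520/72 = 62.7778
r*t = 0.27 * 13 = 3.51; exp(-3.51) = 0.0298969
62.7778 * 0.0298969 = 1.87686
1 + 1.87686 = 2.87686
N = 4592 / 2.87686 = 1596.18 ≈ 1596

1596


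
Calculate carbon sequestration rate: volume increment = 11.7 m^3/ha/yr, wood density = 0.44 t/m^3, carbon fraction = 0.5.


C = 11.7 * 0.44 * 0.5 = 2.574 ≈ 2.57 t C/ha/yr

2.57 t C/ha/yr


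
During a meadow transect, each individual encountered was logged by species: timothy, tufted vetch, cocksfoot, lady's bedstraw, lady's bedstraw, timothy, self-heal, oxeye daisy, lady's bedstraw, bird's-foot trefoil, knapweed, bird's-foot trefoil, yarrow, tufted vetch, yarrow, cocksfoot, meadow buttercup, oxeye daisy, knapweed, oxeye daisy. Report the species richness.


Total individuals logged = 20
Distinct species (count of individuals): timothy (2), tufted vetch (2), cocksfoot (2), lady's bedstraw (3), self-heal (1), oxeye daisy (3), bird's-foot trefoil (2), knapweed (2), yarrow (2), meadow buttercup (1)
Species richness = number of distinct species = 10

10


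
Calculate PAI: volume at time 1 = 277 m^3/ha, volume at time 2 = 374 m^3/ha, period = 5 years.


PAI = (V2 - V1) / period = (374 - 277) / 5 = 97 / 5 = 19.40 m^3/ha/yr

19.40 m^3/ha/yr


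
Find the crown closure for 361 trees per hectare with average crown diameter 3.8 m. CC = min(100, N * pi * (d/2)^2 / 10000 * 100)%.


(d/2)^2 = (3.8/2)^2 = 1.9^2 = 3.61
Crown area = 3.141593 * 3.61 = 11.3412 m^2
N * area / 10000 * 100 = 361 * 11.3412 / 10000 * 100 = 40.9417
CC = min(100, 40.9417) = 40.9417 ≈ 40.9%

40.9%


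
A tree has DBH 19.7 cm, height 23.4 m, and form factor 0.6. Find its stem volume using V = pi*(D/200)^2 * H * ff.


(D/200)^2 = (19.7/200)^2 = 0.0985^2 = 0.00970225
BA = 3.141593 * 0.00970225 = 0.0304805 m^2
V = 0.0304805 * 23.4 * 0.6 = 0.427946 ≈ 0.428 m^3

0.428 m^3


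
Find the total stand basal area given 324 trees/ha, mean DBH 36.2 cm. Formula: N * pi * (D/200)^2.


(D/200)^2 = (36.2/200)^2 = 0.181^2 = 0.032761
Individual BA = 3.141593 * 0.032761 = 0.102922 m^2
Stand BA = 324 * 0.102922 = 33.3467 ≈ 33.35 m^2/ha

33.35 m^2/ha


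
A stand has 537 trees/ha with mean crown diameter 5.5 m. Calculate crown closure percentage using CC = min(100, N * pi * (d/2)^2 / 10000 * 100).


(d/2)^2 = (5.5/2)^2 = 2.75^2 = 7.5625
Crown area = 3.141593 * 7.5625 = 23.7583 m^2
N * area / 10000 * 100 = 537 * 23.7583 / 10000 * 100 = 127.582
CC = min(100, 127.582) = 100%

100%


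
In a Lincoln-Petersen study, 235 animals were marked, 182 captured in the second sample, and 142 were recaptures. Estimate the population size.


N = M * C / R = 235 * 182 / 142 = 42770 / 142 = 301.20 ≈ 301

301 individuals


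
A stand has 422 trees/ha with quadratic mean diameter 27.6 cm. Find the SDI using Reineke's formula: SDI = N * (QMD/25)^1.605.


QMD/25 = 27.6/25 = 1.104
(1.104)^1.605 = exp(1.605 * ln(1.104)) = exp(1.605 * 0.0989399) = exp(0.158799) = 1.17210
SDI = 422 * 1.17210 = 494.626 ≈ 495

495


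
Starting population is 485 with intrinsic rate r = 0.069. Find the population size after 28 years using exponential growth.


r*t = 0.069 * 28 = 1.932
exp(1.932) = 6.90330
N = 485 * 6.90330 = 3348.10 ≈ 3348

3348


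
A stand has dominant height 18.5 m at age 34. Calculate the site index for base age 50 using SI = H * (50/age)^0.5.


50/34 = 1.47059
(1.47059)^0.5 = 1.21268
SI = 18.5 * 1.21268 = 22.4346 ≈ 22.4 m

22.4 m


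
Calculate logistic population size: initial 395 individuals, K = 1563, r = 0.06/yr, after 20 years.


(K - N0)/N0 = (1563 - 395)/395 = 1168/395 = 2.95696
r*t = 0.06 * 20 = 1.2; exp(-1.2) = 0.301194
2.95696 * 0.301194 = 0.890619
1 + 0.890619 = 1.89062
N = 1563 / 1.89062 = 826.713 ≈ 827

827


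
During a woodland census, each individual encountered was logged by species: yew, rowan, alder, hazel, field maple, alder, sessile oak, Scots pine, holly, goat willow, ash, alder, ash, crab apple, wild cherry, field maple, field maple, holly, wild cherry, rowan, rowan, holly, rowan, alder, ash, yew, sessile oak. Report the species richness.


Total individuals logged = 27
Distinct species (count of individuals): yew (2), rowan (4), alder (4), hazel (1), field maple (3), sessile oak (2), Scots pine (1), holly (3), goat willow (1), ash (3), crab apple (1), wild cherry (2)
Species richness = number of distinct species = 12

12


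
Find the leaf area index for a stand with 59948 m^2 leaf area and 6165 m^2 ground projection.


LAI = 59948 / 6165 = 9.7239 ≈ 9.72

9.72


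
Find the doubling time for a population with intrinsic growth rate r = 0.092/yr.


td = ln(2) / 0.092 = 0.693147 / 0.092 = 7.53421 ≈ 7.5 years

7.5 years


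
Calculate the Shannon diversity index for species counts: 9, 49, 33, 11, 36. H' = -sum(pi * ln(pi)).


Total N = 9 + 49 + 33 + 11 + 36 = 138
Per-species terms:
  p = 9/138 = 0.065217; ln(p) = -2.730035; p*ln(p) = 0.065217 * (-2.730035) = -0.178045
  p = 49/138 = 0.355072; ln(p) = -1.035435; p*ln(p) = 0.355072 * (-1.035435) = -0.367654
  p = 33/138 = 0.239130; ln(p) = -1.430748; p*ln(p) = 0.239130 * (-1.430748) = -0.342135
  p = 11/138 = 0.079710; ln(p) = -2.529360; p*ln(p) = 0.079710 * (-2.529360) = -0.201615
  p = 36/138 = 0.260870; ln(p) = -1.343733; p*ln(p) = 0.260870 * (-1.343733) = -0.350540
sum(p*ln(p)) = (-0.178045) + (-0.367654) + (-0.342135) + (-0.201615) + (-0.350540) = -1.439989
H' = -(-1.439989) = 1.439989 ≈ 1.4400

1.4400


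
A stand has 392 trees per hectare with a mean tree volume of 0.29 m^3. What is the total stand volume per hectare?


V_stand = 392 * 0.29 = 113.68 ≈ 113.7 m^3/ha

113.7 m^3/ha


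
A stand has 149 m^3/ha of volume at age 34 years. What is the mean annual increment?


MAI = 149 / 34 = 4.3824 ≈ 4.38 m^3/ha/yr

4.38 m^3/ha/yr


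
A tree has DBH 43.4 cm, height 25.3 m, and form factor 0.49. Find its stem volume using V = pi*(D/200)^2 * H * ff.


(D/200)^2 = (43.4/200)^2 = 0.217^2 = 0.047089
BA = 3.141593 * 0.047089 = 0.147934 m^2
V = 0.147934 * 25.3 * 0.49 = 1.83394 ≈ 1.834 m^3

1.834 m^3


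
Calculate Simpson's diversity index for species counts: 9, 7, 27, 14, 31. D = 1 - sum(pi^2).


Total N = 9 + 7 + 27 + 14 + 31 = 88
Per-species terms:
  p = 9/88 = 0.102273; p^2 = 0.102273^2 = 0.010460
  p = 7/88 = 0.079545; p^2 = 0.079545^2 = 0.006327
  p = 27/88 = 0.306818; p^2 = 0.306818^2 = 0.094137
  p = 14/88 = 0.159091; p^2 = 0.159091^2 = 0.025310
  p = 31/88 = 0.352273; p^2 = 0.352273^2 = 0.124096
sum(p^2) = 0.010460 + 0.006327 + 0.094137 + 0.025310 + 0.124096 = 0.260330
D = 1 - 0.260330 = 0.739670 ≈ 0.7397

0.7397


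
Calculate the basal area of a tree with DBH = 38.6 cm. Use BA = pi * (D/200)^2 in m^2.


D/200 = 38.6/200 = 0.193 m
(D/200)^2 = 0.193^2 = 0.037249
BA = 3.141593 * 0.037249 = 0.117021 ≈ 0.1170 m^2

0.1170 m^2


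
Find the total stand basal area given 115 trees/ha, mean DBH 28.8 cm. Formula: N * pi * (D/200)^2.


(D/200)^2 = (28.8/200)^2 = 0.144^2 = 0.020736
Individual BA = 3.141593 * 0.020736 = 0.0651441 m^2
Stand BA = 115 * 0.0651441 = 7.49157 ≈ 7.49 m^2/ha

7.49 m^2/ha


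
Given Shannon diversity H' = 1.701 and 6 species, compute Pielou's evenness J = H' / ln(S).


ln(6) = 1.79176
J = H' / ln(S) = 1.701 / 1.79176 = 0.949346 ≈ 0.9493

0.9493


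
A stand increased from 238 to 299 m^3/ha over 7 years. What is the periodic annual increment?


PAI = (V2 - V1) / period = (299 - 238) / 7 = 61 / 7 = 8.7143 ≈ 8.71 m^3/ha/yr

8.71 m^3/ha/yr


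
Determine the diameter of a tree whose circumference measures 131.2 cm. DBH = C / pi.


DBH = C / pi = 131.2 / 3.141593 = 41.7623 ≈ 41.76 cm

41.76 cm


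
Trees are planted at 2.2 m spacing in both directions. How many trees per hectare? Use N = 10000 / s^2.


N = 10000 / 2.2^2 = 10000 / 4.84 = 2066.12 ≈ 2066 trees/ha

2066 trees/ha


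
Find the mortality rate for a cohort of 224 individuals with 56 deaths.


Mortality rate = 56 / 224 = 0.2500

0.2500


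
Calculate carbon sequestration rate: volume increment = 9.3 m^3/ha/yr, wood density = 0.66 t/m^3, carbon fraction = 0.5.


C = 9.3 * 0.66 * 0.5 = 3.069 ≈ 3.07 t C/ha/yr

3.07 t C/ha/yr


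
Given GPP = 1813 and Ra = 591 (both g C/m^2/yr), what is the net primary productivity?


NPP = GPP - Ra = 1813 - 591 = 1222 g C/m^2/yr

1222 g C/m^2/yr


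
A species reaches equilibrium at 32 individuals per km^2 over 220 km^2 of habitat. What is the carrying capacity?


K = 32 * 220 = 7040 individuals

7040 individuals


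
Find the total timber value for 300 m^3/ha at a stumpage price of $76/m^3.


Value = 300 * 76 = $22800/ha

$22800/ha


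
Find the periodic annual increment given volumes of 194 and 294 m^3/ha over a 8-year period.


PAI = (V2 - V1) / period = (294 - 194) / 8 = 100 / 8 = 12.50 m^3/ha/yr

12.50 m^3/ha/yr


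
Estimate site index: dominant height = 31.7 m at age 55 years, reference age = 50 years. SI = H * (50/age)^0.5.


50/55 = 0.909091
(0.909091)^0.5 = 0.953463
SI = 31.7 * 0.953463 = 30.2248 ≈ 30.2 m

30.2 m


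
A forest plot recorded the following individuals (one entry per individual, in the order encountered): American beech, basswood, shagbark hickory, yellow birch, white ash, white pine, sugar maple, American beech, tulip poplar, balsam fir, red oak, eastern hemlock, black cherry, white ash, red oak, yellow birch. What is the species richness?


Total individuals logged = 16
Distinct species (count of individuals): American beech (2), basswood (1), shagbark hickory (1), yellow birch (2), white ash (2), white pine (1), sugar maple (1), tulip poplar (1), balsam fir (1), red oak (2), eastern hemlock (1), black cherry (1)
Species richness = number of distinct species = 12

12


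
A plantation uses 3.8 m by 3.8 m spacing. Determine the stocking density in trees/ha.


N = 10000 / 3.8^2 = 10000 / 14.44 = 692.521 ≈ 693 trees/ha

693 trees/ha


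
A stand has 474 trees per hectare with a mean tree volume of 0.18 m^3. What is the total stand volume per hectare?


V_stand = 474 * 0.18 = 85.32 ≈ 85.3 m^3/ha

85.3 m^3/ha


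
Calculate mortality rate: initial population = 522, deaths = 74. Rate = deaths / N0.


Mortality rate = 74 / 522 = 0.141762 ≈ 0.1418

0.1418


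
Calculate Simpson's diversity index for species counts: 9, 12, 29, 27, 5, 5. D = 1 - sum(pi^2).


Total N = 9 + 12 + 29 + 27 + 5 + 5 = 87
Per-species terms:
  p = 9/87 = 0.103448; p^2 = 0.103448^2 = 0.010701
  p = 12/87 = 0.137931; p^2 = 0.137931^2 = 0.019025
  p = 29/87 = 0.333333; p^2 = 0.333333^2 = 0.111111
  p = 27/87 = 0.310345; p^2 = 0.310345^2 = 0.096314
  p = 5/87 = 0.057471; p^2 = 0.057471^2 = 0.003303
  p = 5/87 = 0.057471; p^2 = 0.057471^2 = 0.003303
sum(p^2) = 0.010701 + 0.019025 + 0.111111 + 0.096314 + 0.003303 + 0.003303 = 0.243757
D = 1 - 0.243757 = 0.756243 ≈ 0.7562

0.7562


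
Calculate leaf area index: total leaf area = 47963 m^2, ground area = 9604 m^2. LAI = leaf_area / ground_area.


LAI = 47963 / 9604 = 4.9941 ≈ 4.99

4.99


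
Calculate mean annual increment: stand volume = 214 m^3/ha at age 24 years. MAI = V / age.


MAI = 214 / 24 = 8.9167 ≈ 8.92 m^3/ha/yr

8.92 m^3/ha/yr


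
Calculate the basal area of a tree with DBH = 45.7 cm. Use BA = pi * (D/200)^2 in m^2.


D/200 = 45.7/200 = 0.2285 m
(D/200)^2 = 0.2285^2 = 0.05221225
BA = 3.141593 * 0.05221225 = 0.164030 ≈ 0.1640 m^2

0.1640 m^2


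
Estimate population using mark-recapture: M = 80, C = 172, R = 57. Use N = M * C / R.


N = M * C / R = 80 * 172 / 57 = 13760 / 57 = 241.40 ≈ 241

241 individuals


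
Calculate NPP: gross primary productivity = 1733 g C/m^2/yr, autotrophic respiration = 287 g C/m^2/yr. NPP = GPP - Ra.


NPP = GPP - Ra = 1733 - 287 = 1446 g C/m^2/yr

1446 g C/m^2/yr


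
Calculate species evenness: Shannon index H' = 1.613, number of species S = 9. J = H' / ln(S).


ln(9) = 2.19722
J = H' / ln(S) = 1.613 / 2.19722 = 0.734109 ≈ 0.7341

0.7341


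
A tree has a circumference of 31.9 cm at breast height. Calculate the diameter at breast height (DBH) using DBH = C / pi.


DBH = C / pi = 31.9 / 3.141593 = 10.1541 ≈ 10.15 cm

10.15 cm


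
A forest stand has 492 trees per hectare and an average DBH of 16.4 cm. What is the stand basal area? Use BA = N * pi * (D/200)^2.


(D/200)^2 = (16.4/200)^2 = 0.082^2 = 0.006724
Individual BA = 3.141593 * 0.006724 = 0.0211241 m^2
Stand BA = 492 * 0.0211241 = 10.3931 ≈ 10.39 m^2/ha

10.39 m^2/ha


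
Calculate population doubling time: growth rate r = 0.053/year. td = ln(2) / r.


td = ln(2) / 0.053 = 0.693147 / 0.053 = 13.0782 ≈ 13.1 years

13.1 years


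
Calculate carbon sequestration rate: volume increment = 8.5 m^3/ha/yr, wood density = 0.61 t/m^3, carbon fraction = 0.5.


C = 8.5 * 0.61 * 0.5 = 2.5925 ≈ 2.59 t C/ha/yr

2.59 t C/ha/yr


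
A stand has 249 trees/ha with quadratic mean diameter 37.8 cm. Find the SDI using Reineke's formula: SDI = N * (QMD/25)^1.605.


QMD/25 = 37.8/25 = 1.512
(1.512)^1.605 = exp(1.605 * ln(1.512)) = exp(1.605 * 0.413433) = exp(0.663560) = 1.94169
SDI = 249 * 1.94169 = 483.481 ≈ 483

483


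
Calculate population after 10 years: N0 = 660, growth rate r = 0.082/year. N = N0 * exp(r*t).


r*t = 0.082 * 10 = 0.82
exp(0.82) = 2.27050
N = 660 * 2.27050 = 1498.53 ≈ 1499

1499


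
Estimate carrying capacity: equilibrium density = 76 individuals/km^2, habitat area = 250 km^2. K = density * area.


K = 76 * 250 = 19000 individuals

19000 individuals


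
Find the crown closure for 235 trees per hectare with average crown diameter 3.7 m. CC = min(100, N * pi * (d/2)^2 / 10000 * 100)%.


(d/2)^2 = (3.7/2)^2 = 1.85^2 = 3.4225
Crown area = 3.141593 * 3.4225 = 10.7521 m^2
N * area / 10000 * 100 = 235 * 10.7521 / 10000 * 100 = 25.2674
CC = min(100, 25.2674) = 25.2674 ≈ 25.3%

25.3%


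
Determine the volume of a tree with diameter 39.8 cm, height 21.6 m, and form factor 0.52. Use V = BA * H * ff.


(D/200)^2 = (39.8/200)^2 = 0.199^2 = 0.039601
BA = 3.141593 * 0.039601 = 0.124410 m^2
V = 0.124410 * 21.6 * 0.52 = 1.39737 ≈ 1.397 m^3

1.397 m^3


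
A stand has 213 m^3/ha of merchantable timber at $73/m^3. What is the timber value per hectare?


Value = 213 * 73 = $15549/ha

$15549/ha


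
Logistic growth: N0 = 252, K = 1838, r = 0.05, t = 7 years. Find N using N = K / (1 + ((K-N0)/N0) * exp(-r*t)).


(K - N0)/N0 = (1838 - 252)/252 = 1586/252 = 6.29365
r*t = 0.05 * 7 = 0.35; exp(-0.35) = 0.704688
6.29365 * 0.704688 = 4.43506
1 + 4.43506 = 5.43506
N = 1838 / 5.43506 = 338.175 ≈ 338

338


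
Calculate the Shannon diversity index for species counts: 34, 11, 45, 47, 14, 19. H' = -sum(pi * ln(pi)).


Total N = 34 + 11 + 45 + 47 + 14 + 19 = 170
Per-species terms:
  p = 34/170 = 0.200000; ln(p) = -1.609438; p*ln(p) = 0.200000 * (-1.609438) = -0.321888
  p = 11/170 = 0.064706; ln(p) = -2.737901; p*ln(p) = 0.064706 * (-2.737901) = -0.177159
  p = 45/170 = 0.264706; ln(p) = -1.329136; p*ln(p) = 0.264706 * (-1.329136) = -0.351830
  p = 47/170 = 0.276471; ln(p) = -1.285649; p*ln(p) = 0.276471 * (-1.285649) = -0.355445
  p = 14/170 = 0.082353; ln(p) = -2.496740; p*ln(p) = 0.082353 * (-2.496740) = -0.205614
  p = 19/170 = 0.111765; ln(p) = -2.191357; p*ln(p) = 0.111765 * (-2.191357) = -0.244917
sum(p*ln(p)) = (-0.321888) + (-0.177159) + (-0.351830) + (-0.355445) + (-0.205614) + (-0.244917) = -1.656853
H' = -(-1.656853) = 1.656853 ≈ 1.6569

1.6569


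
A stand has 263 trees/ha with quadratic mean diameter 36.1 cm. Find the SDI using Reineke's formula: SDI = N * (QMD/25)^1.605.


QMD/25 = 36.1/25 = 1.444
(1.444)^1.605 = exp(1.605 * ln(1.444)) = exp(1.605 * 0.367417) = exp(0.589704) = 1.80345
SDI = 263 * 1.80345 = 474.307 ≈ 474

474


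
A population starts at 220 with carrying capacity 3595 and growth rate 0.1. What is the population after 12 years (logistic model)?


(K - N0)/N0 = (3595 - 220)/220 = 3375/220 = 15.3409
r*t = 0.1 * 12 = 1.2; exp(-1.2) = 0.301194
15.3409 * 0.301194 = 4.62059
1 + 4.62059 = 5.62059
N = 3595 / 5.62059 = 639.613 ≈ 640

640
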